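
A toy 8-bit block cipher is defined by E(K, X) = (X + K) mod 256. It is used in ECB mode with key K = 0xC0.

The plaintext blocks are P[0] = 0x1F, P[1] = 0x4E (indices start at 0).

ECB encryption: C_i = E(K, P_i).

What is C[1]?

C[1] = 0x0E

C[1]: E(K, 0x4E) = 0x0E.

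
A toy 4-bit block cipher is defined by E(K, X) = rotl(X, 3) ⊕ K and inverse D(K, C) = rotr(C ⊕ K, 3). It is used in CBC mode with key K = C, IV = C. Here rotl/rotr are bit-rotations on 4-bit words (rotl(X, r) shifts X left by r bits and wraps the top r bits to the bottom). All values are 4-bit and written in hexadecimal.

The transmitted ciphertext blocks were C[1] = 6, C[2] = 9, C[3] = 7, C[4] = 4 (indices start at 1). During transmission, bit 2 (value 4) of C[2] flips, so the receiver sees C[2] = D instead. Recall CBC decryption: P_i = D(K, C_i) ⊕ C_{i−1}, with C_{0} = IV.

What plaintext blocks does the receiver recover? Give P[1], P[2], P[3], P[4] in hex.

Only C[2] changed, to D. In CBC, a change in C_i garbles P_i and flips the same bit in P_{i+1}. Decrypting the received ciphertext:
P[1]: D(K, 6) = 5; 5 ⊕ C = 9.
P[2]: D(K, D) = 2; 2 ⊕ 6 = 4.
P[3]: D(K, 7) = 7; 7 ⊕ D = A.
P[4]: D(K, 4) = 1; 1 ⊕ 7 = 6.
Blocks that differ from the original plaintext: P[2], P[3].

P[1] = 9, P[2] = 4, P[3] = A, P[4] = 6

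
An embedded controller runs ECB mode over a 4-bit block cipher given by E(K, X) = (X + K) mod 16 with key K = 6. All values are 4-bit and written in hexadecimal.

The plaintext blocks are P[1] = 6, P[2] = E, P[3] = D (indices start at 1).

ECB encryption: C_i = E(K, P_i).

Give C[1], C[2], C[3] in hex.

C[1]: E(K, 6) = C.
C[2]: E(K, E) = 4.
C[3]: E(K, D) = 3.

C[1] = C, C[2] = 4, C[3] = 3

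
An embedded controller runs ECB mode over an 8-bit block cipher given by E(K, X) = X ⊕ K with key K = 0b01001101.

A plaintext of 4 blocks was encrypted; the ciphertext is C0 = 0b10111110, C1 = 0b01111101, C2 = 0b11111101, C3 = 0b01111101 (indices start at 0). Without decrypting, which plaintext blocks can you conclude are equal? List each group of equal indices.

ECB encrypts each block independently with the same key, so equal ciphertext blocks imply equal plaintext blocks.
C1 = C3 = 0b01111101, so P1 = P3.

P1 = P3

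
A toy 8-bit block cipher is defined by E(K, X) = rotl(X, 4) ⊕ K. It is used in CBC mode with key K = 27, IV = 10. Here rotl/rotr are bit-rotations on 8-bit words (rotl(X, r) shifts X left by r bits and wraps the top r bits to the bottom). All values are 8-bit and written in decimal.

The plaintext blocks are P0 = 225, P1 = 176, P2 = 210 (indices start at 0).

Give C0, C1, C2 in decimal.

CBC encryption: C_i = E(K, P_i ⊕ C_{i−1}), with C_{−1} = IV.
C0: P0 ⊕ 10 = 235; E(K, 235) = 165.
C1: P1 ⊕ 165 = 21; E(K, 21) = 74.
C2: P2 ⊕ 74 = 152; E(K, 152) = 146.

C0 = 165, C1 = 74, C2 = 146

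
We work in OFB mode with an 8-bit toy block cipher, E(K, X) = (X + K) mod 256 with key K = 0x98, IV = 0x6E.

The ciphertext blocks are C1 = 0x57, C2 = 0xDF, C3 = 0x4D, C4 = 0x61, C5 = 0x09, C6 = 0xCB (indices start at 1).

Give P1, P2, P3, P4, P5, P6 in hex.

OFB decryption: S_i = E(K, S_{i−1}) with S_{0} = IV; P_i = C_i ⊕ S_i.
P1: S = E(K, 0x6E) = 0x06; 0x57 ⊕ 0x06 = 0x51.
P2: S = E(K, 0x06) = 0x9E; 0xDF ⊕ 0x9E = 0x41.
P3: S = E(K, 0x9E) = 0x36; 0x4D ⊕ 0x36 = 0x7B.
P4: S = E(K, 0x36) = 0xCE; 0x61 ⊕ 0xCE = 0xAF.
P5: S = E(K, 0xCE) = 0x66; 0x09 ⊕ 0x66 = 0x6F.
P6: S = E(K, 0x66) = 0xFE; 0xCB ⊕ 0xFE = 0x35.

P1 = 0x51, P2 = 0x41, P3 = 0x7B, P4 = 0xAF, P5 = 0x6F, P6 = 0x35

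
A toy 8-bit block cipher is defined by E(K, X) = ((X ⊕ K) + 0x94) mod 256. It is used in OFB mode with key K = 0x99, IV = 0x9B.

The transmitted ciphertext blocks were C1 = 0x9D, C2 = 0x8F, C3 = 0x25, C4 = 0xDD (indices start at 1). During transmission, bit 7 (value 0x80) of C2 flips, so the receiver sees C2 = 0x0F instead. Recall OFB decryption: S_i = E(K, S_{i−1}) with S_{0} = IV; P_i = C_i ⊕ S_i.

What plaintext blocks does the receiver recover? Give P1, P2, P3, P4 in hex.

Only C2 changed, to 0x0F. In OFB, a change in C_i flips the same bit in P_i only; the keystream is unaffected. Decrypting the received ciphertext:
P1: S = E(K, 0x9B) = 0x96; 0x9D ⊕ 0x96 = 0x0B.
P2: S = E(K, 0x96) = 0xA3; 0x0F ⊕ 0xA3 = 0xAC.
P3: S = E(K, 0xA3) = 0xCE; 0x25 ⊕ 0xCE = 0xEB.
P4: S = E(K, 0xCE) = 0xEB; 0xDD ⊕ 0xEB = 0x36.
Blocks that differ from the original plaintext: P2.

P1 = 0x0B, P2 = 0xAC, P3 = 0xEB, P4 = 0x36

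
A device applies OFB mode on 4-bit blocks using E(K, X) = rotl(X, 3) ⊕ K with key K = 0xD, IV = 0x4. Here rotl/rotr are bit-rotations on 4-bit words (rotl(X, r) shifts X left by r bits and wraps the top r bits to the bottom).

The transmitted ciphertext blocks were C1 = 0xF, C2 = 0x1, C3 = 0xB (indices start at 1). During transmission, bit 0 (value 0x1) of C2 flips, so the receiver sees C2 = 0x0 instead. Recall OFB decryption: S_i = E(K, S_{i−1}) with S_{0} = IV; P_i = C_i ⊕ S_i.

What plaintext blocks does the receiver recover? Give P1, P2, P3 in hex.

Only C2 changed, to 0x0. In OFB, a change in C_i flips the same bit in P_i only; the keystream is unaffected. Decrypting the received ciphertext:
P1: S = E(K, 0x4) = 0xF; 0xF ⊕ 0xF = 0x0.
P2: S = E(K, 0xF) = 0x2; 0x0 ⊕ 0x2 = 0x2.
P3: S = E(K, 0x2) = 0xC; 0xB ⊕ 0xC = 0x7.
Blocks that differ from the original plaintext: P2.

P1 = 0x0, P2 = 0x2, P3 = 0x7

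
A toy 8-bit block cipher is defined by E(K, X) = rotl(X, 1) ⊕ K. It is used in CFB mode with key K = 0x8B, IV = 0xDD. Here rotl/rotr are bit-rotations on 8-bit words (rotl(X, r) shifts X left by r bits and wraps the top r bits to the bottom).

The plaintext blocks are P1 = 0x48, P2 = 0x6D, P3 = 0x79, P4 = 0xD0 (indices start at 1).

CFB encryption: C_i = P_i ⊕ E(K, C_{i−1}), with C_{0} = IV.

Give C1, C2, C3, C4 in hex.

C1 = 0x78, C2 = 0x16, C3 = 0xDE, C4 = 0xE6

C1: E(K, 0xDD) = 0x30; 0x48 ⊕ 0x30 = 0x78.
C2: E(K, 0x78) = 0x7B; 0x6D ⊕ 0x7B = 0x16.
C3: E(K, 0x16) = 0xA7; 0x79 ⊕ 0xA7 = 0xDE.
C4: E(K, 0xDE) = 0x36; 0xD0 ⊕ 0x36 = 0xE6.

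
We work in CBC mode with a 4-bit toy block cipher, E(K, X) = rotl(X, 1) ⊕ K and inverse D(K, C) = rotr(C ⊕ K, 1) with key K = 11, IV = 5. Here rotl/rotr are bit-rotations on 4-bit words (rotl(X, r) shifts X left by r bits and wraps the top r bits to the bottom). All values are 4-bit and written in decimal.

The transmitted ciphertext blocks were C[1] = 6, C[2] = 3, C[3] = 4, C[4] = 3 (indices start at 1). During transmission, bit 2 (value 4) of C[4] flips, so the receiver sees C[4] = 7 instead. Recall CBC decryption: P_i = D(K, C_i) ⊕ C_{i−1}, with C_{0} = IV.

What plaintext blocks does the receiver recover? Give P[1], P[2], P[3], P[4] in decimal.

P[1] = 11, P[2] = 2, P[3] = 12, P[4] = 2

Only C[4] changed, to 7. In CBC, a change in C_i garbles P_i and flips the same bit in P_{i+1}. Decrypting the received ciphertext:
P[1]: D(K, 6) = 14; 14 ⊕ 5 = 11.
P[2]: D(K, 3) = 4; 4 ⊕ 6 = 2.
P[3]: D(K, 4) = 15; 15 ⊕ 3 = 12.
P[4]: D(K, 7) = 6; 6 ⊕ 4 = 2.
Blocks that differ from the original plaintext: P[4].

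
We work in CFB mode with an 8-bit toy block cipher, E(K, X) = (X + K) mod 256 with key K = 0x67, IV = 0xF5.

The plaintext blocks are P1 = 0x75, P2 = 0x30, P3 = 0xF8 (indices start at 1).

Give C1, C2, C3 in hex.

C1 = 0x29, C2 = 0xA0, C3 = 0xFF

CFB encryption: C_i = P_i ⊕ E(K, C_{i−1}), with C_{0} = IV.
C1: E(K, 0xF5) = 0x5C; 0x75 ⊕ 0x5C = 0x29.
C2: E(K, 0x29) = 0x90; 0x30 ⊕ 0x90 = 0xA0.
C3: E(K, 0xA0) = 0x07; 0xF8 ⊕ 0x07 = 0xFF.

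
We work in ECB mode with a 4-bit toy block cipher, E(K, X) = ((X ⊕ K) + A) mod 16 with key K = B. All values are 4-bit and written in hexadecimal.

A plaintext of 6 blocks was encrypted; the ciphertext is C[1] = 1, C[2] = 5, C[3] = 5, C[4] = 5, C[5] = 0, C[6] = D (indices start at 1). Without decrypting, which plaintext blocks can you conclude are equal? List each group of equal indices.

P[2] = P[3] = P[4]

ECB encrypts each block independently with the same key, so equal ciphertext blocks imply equal plaintext blocks.
C[2] = C[3] = C[4] = 5, so P[2] = P[3] = P[4].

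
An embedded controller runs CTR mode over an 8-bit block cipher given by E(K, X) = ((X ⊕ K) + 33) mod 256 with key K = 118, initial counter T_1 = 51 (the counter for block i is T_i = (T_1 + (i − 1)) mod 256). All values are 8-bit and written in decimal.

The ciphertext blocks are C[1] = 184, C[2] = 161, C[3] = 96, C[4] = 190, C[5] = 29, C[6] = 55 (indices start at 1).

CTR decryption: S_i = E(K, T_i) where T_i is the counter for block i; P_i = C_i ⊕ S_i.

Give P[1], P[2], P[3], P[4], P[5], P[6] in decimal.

P[1]: T = 51, S = E(K, T) = 102; 184 ⊕ 102 = 222.
P[2]: T = 52, S = E(K, T) = 99; 161 ⊕ 99 = 194.
P[3]: T = 53, S = E(K, T) = 100; 96 ⊕ 100 = 4.
P[4]: T = 54, S = E(K, T) = 97; 190 ⊕ 97 = 223.
P[5]: T = 55, S = E(K, T) = 98; 29 ⊕ 98 = 127.
P[6]: T = 56, S = E(K, T) = 111; 55 ⊕ 111 = 88.

P[1] = 222, P[2] = 194, P[3] = 4, P[4] = 223, P[5] = 127, P[6] = 88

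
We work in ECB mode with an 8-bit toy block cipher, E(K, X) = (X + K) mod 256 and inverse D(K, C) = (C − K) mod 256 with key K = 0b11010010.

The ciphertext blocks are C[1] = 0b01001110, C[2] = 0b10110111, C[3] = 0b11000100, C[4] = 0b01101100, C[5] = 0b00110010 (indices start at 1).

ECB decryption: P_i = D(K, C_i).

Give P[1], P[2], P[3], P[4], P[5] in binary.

P[1] = 0b01111100, P[2] = 0b11100101, P[3] = 0b11110010, P[4] = 0b10011010, P[5] = 0b01100000

P[1]: D(K, 0b01001110) = 0b01111100.
P[2]: D(K, 0b10110111) = 0b11100101.
P[3]: D(K, 0b11000100) = 0b11110010.
P[4]: D(K, 0b01101100) = 0b10011010.
P[5]: D(K, 0b00110010) = 0b01100000.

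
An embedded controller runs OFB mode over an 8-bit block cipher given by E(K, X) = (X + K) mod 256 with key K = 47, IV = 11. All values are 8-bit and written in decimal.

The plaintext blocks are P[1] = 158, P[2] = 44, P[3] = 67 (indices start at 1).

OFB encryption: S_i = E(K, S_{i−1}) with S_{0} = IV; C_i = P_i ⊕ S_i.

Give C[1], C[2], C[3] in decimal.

C[1] = 164, C[2] = 69, C[3] = 219

C[1]: S = E(K, 11) = 58; 158 ⊕ 58 = 164.
C[2]: S = E(K, 58) = 105; 44 ⊕ 105 = 69.
C[3]: S = E(K, 105) = 152; 67 ⊕ 152 = 219.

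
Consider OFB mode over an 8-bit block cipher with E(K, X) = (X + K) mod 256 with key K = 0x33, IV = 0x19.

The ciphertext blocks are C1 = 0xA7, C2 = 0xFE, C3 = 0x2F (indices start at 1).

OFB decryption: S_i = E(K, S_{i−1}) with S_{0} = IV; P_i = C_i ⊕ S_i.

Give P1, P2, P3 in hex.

P1: S = E(K, 0x19) = 0x4C; 0xA7 ⊕ 0x4C = 0xEB.
P2: S = E(K, 0x4C) = 0x7F; 0xFE ⊕ 0x7F = 0x81.
P3: S = E(K, 0x7F) = 0xB2; 0x2F ⊕ 0xB2 = 0x9D.

P1 = 0xEB, P2 = 0x81, P3 = 0x9D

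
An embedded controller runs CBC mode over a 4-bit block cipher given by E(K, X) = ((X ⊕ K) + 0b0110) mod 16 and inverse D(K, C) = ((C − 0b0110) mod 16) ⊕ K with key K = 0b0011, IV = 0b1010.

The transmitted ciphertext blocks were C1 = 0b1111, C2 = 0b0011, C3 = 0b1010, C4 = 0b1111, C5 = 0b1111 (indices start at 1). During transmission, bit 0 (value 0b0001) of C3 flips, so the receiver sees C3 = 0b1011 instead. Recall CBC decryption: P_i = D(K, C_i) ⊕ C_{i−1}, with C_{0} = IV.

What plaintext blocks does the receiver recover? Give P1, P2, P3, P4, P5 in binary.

P1 = 0b0000, P2 = 0b0001, P3 = 0b0101, P4 = 0b0001, P5 = 0b0101

Only C3 changed, to 0b1011. In CBC, a change in C_i garbles P_i and flips the same bit in P_{i+1}. Decrypting the received ciphertext:
P1: D(K, 0b1111) = 0b1010; 0b1010 ⊕ 0b1010 = 0b0000.
P2: D(K, 0b0011) = 0b1110; 0b1110 ⊕ 0b1111 = 0b0001.
P3: D(K, 0b1011) = 0b0110; 0b0110 ⊕ 0b0011 = 0b0101.
P4: D(K, 0b1111) = 0b1010; 0b1010 ⊕ 0b1011 = 0b0001.
P5: D(K, 0b1111) = 0b1010; 0b1010 ⊕ 0b1111 = 0b0101.
Blocks that differ from the original plaintext: P3, P4.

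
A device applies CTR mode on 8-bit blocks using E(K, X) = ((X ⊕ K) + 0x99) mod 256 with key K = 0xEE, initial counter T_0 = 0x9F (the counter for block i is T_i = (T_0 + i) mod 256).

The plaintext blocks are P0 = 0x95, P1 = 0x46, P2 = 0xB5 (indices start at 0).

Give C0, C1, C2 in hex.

C0 = 0x9F, C1 = 0xA1, C2 = 0x5D

CTR encryption: S_i = E(K, T_i) where T_i is the counter for block i; C_i = P_i ⊕ S_i.
C0: T = 0x9F, S = E(K, T) = 0x0A; 0x95 ⊕ 0x0A = 0x9F.
C1: T = 0xA0, S = E(K, T) = 0xE7; 0x46 ⊕ 0xE7 = 0xA1.
C2: T = 0xA1, S = E(K, T) = 0xE8; 0xB5 ⊕ 0xE8 = 0x5D.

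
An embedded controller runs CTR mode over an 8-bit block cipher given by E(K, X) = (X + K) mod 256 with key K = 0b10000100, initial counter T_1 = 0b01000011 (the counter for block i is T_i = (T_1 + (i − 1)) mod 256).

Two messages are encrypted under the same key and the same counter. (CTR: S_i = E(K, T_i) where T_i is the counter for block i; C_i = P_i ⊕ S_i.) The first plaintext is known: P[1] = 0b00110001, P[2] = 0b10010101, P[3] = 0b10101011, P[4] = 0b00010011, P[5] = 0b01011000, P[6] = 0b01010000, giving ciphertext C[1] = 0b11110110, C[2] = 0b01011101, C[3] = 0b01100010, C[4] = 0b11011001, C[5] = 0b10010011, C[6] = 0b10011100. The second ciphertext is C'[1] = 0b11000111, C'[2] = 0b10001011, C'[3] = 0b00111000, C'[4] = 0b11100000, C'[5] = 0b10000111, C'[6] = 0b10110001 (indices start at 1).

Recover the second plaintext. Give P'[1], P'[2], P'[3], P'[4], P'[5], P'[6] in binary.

In CTR with a reused counter, both messages share the same keystream S_i, so C_i ⊕ C'_i = P_i ⊕ P'_i and thus P'_i = P_i ⊕ C_i ⊕ C'_i.
P'[1]: 0b00110001 ⊕ 0b11110110 ⊕ 0b11000111 = 0b00000000.
P'[2]: 0b10010101 ⊕ 0b01011101 ⊕ 0b10001011 = 0b01000011.
P'[3]: 0b10101011 ⊕ 0b01100010 ⊕ 0b00111000 = 0b11110001.
P'[4]: 0b00010011 ⊕ 0b11011001 ⊕ 0b11100000 = 0b00101010.
P'[5]: 0b01011000 ⊕ 0b10010011 ⊕ 0b10000111 = 0b01001100.
P'[6]: 0b01010000 ⊕ 0b10011100 ⊕ 0b10110001 = 0b01111101.

P'[1] = 0b00000000, P'[2] = 0b01000011, P'[3] = 0b11110001, P'[4] = 0b00101010, P'[5] = 0b01001100, P'[6] = 0b01111101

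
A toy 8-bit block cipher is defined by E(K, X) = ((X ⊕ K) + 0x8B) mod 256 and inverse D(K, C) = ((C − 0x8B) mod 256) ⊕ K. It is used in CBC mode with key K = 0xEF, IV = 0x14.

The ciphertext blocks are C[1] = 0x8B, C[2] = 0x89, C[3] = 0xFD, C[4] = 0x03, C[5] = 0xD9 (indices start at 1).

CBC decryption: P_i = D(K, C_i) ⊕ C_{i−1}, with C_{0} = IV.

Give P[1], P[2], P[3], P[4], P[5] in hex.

P[1] = 0xFB, P[2] = 0x9A, P[3] = 0x14, P[4] = 0x6A, P[5] = 0xA2

P[1]: D(K, 0x8B) = 0xEF; 0xEF ⊕ 0x14 = 0xFB.
P[2]: D(K, 0x89) = 0x11; 0x11 ⊕ 0x8B = 0x9A.
P[3]: D(K, 0xFD) = 0x9D; 0x9D ⊕ 0x89 = 0x14.
P[4]: D(K, 0x03) = 0x97; 0x97 ⊕ 0xFD = 0x6A.
P[5]: D(K, 0xD9) = 0xA1; 0xA1 ⊕ 0x03 = 0xA2.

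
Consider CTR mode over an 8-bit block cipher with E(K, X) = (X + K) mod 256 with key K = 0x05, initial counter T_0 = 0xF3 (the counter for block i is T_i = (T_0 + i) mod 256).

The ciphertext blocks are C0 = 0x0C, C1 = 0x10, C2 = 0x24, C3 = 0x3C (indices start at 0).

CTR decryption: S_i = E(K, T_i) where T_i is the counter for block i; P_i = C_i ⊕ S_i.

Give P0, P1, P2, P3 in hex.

P0 = 0xF4, P1 = 0xE9, P2 = 0xDE, P3 = 0xC7

P0: T = 0xF3, S = E(K, T) = 0xF8; 0x0C ⊕ 0xF8 = 0xF4.
P1: T = 0xF4, S = E(K, T) = 0xF9; 0x10 ⊕ 0xF9 = 0xE9.
P2: T = 0xF5, S = E(K, T) = 0xFA; 0x24 ⊕ 0xFA = 0xDE.
P3: T = 0xF6, S = E(K, T) = 0xFB; 0x3C ⊕ 0xFB = 0xC7.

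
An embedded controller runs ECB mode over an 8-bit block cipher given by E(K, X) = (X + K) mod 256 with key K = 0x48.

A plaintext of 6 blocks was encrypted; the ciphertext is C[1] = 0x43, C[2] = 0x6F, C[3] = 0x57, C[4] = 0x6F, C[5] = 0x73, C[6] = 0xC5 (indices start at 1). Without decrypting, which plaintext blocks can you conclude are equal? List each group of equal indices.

ECB encrypts each block independently with the same key, so equal ciphertext blocks imply equal plaintext blocks.
C[2] = C[4] = 0x6F, so P[2] = P[4].

P[2] = P[4]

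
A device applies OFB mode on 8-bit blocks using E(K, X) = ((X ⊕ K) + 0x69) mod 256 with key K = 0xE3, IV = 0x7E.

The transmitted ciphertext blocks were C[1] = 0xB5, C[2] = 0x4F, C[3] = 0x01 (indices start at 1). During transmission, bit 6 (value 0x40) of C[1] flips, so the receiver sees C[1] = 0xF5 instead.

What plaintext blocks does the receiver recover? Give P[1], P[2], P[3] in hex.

OFB decryption: S_i = E(K, S_{i−1}) with S_{0} = IV; P_i = C_i ⊕ S_i.
Only C[1] changed, to 0xF5. In OFB, a change in C_i flips the same bit in P_i only; the keystream is unaffected. Decrypting the received ciphertext:
P[1]: S = E(K, 0x7E) = 0x06; 0xF5 ⊕ 0x06 = 0xF3.
P[2]: S = E(K, 0x06) = 0x4E; 0x4F ⊕ 0x4E = 0x01.
P[3]: S = E(K, 0x4E) = 0x16; 0x01 ⊕ 0x16 = 0x17.
Blocks that differ from the original plaintext: P[1].

P[1] = 0xF3, P[2] = 0x01, P[3] = 0x17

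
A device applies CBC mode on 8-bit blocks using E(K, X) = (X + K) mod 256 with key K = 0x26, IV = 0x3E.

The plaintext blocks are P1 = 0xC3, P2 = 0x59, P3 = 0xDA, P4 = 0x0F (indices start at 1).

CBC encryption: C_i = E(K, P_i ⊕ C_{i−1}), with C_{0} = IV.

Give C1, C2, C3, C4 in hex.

C1: P1 ⊕ 0x3E = 0xFD; E(K, 0xFD) = 0x23.
C2: P2 ⊕ 0x23 = 0x7A; E(K, 0x7A) = 0xA0.
C3: P3 ⊕ 0xA0 = 0x7A; E(K, 0x7A) = 0xA0.
C4: P4 ⊕ 0xA0 = 0xAF; E(K, 0xAF) = 0xD5.

C1 = 0x23, C2 = 0xA0, C3 = 0xA0, C4 = 0xD5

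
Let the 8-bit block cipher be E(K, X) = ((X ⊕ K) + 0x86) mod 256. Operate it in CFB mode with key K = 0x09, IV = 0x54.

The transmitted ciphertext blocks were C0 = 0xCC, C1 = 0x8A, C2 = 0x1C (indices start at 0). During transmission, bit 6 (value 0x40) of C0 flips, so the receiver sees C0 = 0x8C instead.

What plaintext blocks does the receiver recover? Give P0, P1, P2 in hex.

P0 = 0x6F, P1 = 0x81, P2 = 0x15

CFB decryption: P_i = C_i ⊕ E(K, C_{i−1}), with C_{−1} = IV.
Only C0 changed, to 0x8C. In CFB, a change in C_i flips the same bit in P_i and garbles P_{i+1}. Decrypting the received ciphertext:
P0: E(K, 0x54) = 0xE3; 0x8C ⊕ 0xE3 = 0x6F.
P1: E(K, 0x8C) = 0x0B; 0x8A ⊕ 0x0B = 0x81.
P2: E(K, 0x8A) = 0x09; 0x1C ⊕ 0x09 = 0x15.
Blocks that differ from the original plaintext: P0, P1.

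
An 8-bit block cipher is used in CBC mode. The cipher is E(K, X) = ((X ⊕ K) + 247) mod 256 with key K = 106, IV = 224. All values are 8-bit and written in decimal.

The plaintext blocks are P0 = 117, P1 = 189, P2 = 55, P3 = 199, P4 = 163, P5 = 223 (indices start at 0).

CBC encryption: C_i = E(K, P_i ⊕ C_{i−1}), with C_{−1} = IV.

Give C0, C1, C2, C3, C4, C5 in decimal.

C0 = 246, C1 = 24, C2 = 60, C3 = 136, C4 = 56, C5 = 132

C0: P0 ⊕ 224 = 149; E(K, 149) = 246.
C1: P1 ⊕ 246 = 75; E(K, 75) = 24.
C2: P2 ⊕ 24 = 47; E(K, 47) = 60.
C3: P3 ⊕ 60 = 251; E(K, 251) = 136.
C4: P4 ⊕ 136 = 43; E(K, 43) = 56.
C5: P5 ⊕ 56 = 231; E(K, 231) = 132.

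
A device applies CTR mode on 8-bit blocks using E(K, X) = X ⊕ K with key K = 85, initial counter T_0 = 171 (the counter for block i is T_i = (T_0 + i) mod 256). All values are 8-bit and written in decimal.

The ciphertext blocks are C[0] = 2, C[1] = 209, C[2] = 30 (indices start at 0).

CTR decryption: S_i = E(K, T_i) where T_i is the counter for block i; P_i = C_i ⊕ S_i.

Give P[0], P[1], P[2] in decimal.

P[0]: T = 171, S = E(K, T) = 254; 2 ⊕ 254 = 252.
P[1]: T = 172, S = E(K, T) = 249; 209 ⊕ 249 = 40.
P[2]: T = 173, S = E(K, T) = 248; 30 ⊕ 248 = 230.

P[0] = 252, P[1] = 40, P[2] = 230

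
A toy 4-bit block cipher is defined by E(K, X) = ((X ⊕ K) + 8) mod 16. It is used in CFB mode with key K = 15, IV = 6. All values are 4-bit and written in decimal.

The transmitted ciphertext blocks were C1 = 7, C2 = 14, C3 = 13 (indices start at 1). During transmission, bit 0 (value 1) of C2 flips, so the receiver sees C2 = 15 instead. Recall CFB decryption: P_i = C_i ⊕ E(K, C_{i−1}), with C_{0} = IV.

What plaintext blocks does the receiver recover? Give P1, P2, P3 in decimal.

P1 = 6, P2 = 15, P3 = 5

Only C2 changed, to 15. In CFB, a change in C_i flips the same bit in P_i and garbles P_{i+1}. Decrypting the received ciphertext:
P1: E(K, 6) = 1; 7 ⊕ 1 = 6.
P2: E(K, 7) = 0; 15 ⊕ 0 = 15.
P3: E(K, 15) = 8; 13 ⊕ 8 = 5.
Blocks that differ from the original plaintext: P2, P3.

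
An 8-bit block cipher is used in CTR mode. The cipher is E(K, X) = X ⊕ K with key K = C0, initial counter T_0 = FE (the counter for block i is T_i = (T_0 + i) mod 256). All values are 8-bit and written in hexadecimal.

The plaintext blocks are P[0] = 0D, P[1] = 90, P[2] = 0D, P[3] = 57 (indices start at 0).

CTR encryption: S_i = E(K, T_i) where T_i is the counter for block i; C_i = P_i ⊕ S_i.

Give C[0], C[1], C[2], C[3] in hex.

C[0]: T = FE, S = E(K, T) = 3E; 0D ⊕ 3E = 33.
C[1]: T = FF, S = E(K, T) = 3F; 90 ⊕ 3F = AF.
C[2]: T = 00, S = E(K, T) = C0; 0D ⊕ C0 = CD.
C[3]: T = 01, S = E(K, T) = C1; 57 ⊕ C1 = 96.

C[0] = 33, C[1] = AF, C[2] = CD, C[3] = 96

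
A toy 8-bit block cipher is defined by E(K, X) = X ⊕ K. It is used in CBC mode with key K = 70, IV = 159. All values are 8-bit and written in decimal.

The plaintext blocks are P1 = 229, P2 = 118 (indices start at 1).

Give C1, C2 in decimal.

C1 = 60, C2 = 12

CBC encryption: C_i = E(K, P_i ⊕ C_{i−1}), with C_{0} = IV.
C1: P1 ⊕ 159 = 122; E(K, 122) = 60.
C2: P2 ⊕ 60 = 74; E(K, 74) = 12.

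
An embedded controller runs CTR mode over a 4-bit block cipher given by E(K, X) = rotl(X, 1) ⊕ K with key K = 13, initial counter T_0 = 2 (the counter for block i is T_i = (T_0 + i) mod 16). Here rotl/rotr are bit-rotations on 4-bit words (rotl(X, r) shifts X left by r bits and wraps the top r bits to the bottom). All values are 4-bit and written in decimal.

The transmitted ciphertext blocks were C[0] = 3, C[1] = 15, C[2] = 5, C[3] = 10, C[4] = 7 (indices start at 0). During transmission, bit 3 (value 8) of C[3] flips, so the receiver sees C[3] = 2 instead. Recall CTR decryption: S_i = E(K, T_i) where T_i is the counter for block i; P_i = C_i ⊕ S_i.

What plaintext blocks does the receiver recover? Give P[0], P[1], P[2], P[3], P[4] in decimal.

P[0] = 10, P[1] = 4, P[2] = 0, P[3] = 5, P[4] = 6

Only C[3] changed, to 2. In CTR, a change in C_i flips the same bit in P_i only; the keystream is unaffected. Decrypting the received ciphertext:
P[0]: T = 2, S = E(K, T) = 9; 3 ⊕ 9 = 10.
P[1]: T = 3, S = E(K, T) = 11; 15 ⊕ 11 = 4.
P[2]: T = 4, S = E(K, T) = 5; 5 ⊕ 5 = 0.
P[3]: T = 5, S = E(K, T) = 7; 2 ⊕ 7 = 5.
P[4]: T = 6, S = E(K, T) = 1; 7 ⊕ 1 = 6.
Blocks that differ from the original plaintext: P[3].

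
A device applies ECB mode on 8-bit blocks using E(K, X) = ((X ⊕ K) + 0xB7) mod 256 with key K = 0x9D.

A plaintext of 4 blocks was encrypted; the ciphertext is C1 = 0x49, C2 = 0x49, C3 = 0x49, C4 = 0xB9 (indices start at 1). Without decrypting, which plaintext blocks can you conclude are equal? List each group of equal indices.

P1 = P2 = P3

ECB encrypts each block independently with the same key, so equal ciphertext blocks imply equal plaintext blocks.
C1 = C2 = C3 = 0x49, so P1 = P2 = P3.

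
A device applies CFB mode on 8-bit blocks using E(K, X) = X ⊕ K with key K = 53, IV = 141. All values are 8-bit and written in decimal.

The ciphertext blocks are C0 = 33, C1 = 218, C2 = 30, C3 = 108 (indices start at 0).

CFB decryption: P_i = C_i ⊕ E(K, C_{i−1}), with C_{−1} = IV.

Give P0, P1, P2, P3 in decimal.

P0 = 153, P1 = 206, P2 = 241, P3 = 71

P0: E(K, 141) = 184; 33 ⊕ 184 = 153.
P1: E(K, 33) = 20; 218 ⊕ 20 = 206.
P2: E(K, 218) = 239; 30 ⊕ 239 = 241.
P3: E(K, 30) = 43; 108 ⊕ 43 = 71.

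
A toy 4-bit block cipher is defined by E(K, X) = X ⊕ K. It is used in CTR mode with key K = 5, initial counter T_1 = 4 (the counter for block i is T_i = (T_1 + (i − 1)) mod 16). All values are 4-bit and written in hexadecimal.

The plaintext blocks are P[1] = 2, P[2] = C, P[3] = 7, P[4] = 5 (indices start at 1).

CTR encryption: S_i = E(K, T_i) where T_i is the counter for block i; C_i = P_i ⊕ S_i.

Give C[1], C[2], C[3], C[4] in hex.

C[1] = 3, C[2] = C, C[3] = 4, C[4] = 7

C[1]: T = 4, S = E(K, T) = 1; 2 ⊕ 1 = 3.
C[2]: T = 5, S = E(K, T) = 0; C ⊕ 0 = C.
C[3]: T = 6, S = E(K, T) = 3; 7 ⊕ 3 = 4.
C[4]: T = 7, S = E(K, T) = 2; 5 ⊕ 2 = 7.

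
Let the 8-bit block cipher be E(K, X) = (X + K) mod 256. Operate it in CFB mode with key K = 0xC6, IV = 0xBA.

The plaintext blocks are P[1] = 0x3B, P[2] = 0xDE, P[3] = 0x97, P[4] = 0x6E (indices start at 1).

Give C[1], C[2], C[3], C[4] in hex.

CFB encryption: C_i = P_i ⊕ E(K, C_{i−1}), with C_{0} = IV.
C[1]: E(K, 0xBA) = 0x80; 0x3B ⊕ 0x80 = 0xBB.
C[2]: E(K, 0xBB) = 0x81; 0xDE ⊕ 0x81 = 0x5F.
C[3]: E(K, 0x5F) = 0x25; 0x97 ⊕ 0x25 = 0xB2.
C[4]: E(K, 0xB2) = 0x78; 0x6E ⊕ 0x78 = 0x16.

C[1] = 0xBB, C[2] = 0x5F, C[3] = 0xB2, C[4] = 0x16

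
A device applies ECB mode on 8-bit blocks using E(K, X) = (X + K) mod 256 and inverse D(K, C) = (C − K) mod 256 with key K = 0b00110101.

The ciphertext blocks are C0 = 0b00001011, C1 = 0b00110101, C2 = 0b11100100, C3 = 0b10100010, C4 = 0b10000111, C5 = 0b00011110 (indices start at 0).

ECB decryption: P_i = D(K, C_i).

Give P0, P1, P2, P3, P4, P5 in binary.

P0 = 0b11010110, P1 = 0b00000000, P2 = 0b10101111, P3 = 0b01101101, P4 = 0b01010010, P5 = 0b11101001

P0: D(K, 0b00001011) = 0b11010110.
P1: D(K, 0b00110101) = 0b00000000.
P2: D(K, 0b11100100) = 0b10101111.
P3: D(K, 0b10100010) = 0b01101101.
P4: D(K, 0b10000111) = 0b01010010.
P5: D(K, 0b00011110) = 0b11101001.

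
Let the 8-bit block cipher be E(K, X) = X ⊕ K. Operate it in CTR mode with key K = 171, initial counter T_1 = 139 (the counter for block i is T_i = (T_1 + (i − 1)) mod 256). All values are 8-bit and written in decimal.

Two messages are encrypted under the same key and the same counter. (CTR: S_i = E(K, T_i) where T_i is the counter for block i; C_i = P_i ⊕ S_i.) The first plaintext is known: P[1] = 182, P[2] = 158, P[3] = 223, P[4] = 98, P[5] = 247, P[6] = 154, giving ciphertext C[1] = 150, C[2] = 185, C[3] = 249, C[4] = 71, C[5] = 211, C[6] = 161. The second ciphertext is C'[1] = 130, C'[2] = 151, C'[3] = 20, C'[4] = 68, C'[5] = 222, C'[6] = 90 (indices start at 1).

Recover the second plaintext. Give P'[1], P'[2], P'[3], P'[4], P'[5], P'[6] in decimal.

P'[1] = 162, P'[2] = 176, P'[3] = 50, P'[4] = 97, P'[5] = 250, P'[6] = 97

In CTR with a reused counter, both messages share the same keystream S_i, so C_i ⊕ C'_i = P_i ⊕ P'_i and thus P'_i = P_i ⊕ C_i ⊕ C'_i.
P'[1]: 182 ⊕ 150 ⊕ 130 = 162.
P'[2]: 158 ⊕ 185 ⊕ 151 = 176.
P'[3]: 223 ⊕ 249 ⊕ 20 = 50.
P'[4]: 98 ⊕ 71 ⊕ 68 = 97.
P'[5]: 247 ⊕ 211 ⊕ 222 = 250.
P'[6]: 154 ⊕ 161 ⊕ 90 = 97.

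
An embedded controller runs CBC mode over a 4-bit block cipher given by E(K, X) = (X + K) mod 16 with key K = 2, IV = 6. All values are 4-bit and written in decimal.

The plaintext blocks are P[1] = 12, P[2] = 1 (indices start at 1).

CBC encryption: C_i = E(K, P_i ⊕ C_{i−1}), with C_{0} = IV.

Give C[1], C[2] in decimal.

C[1] = 12, C[2] = 15

C[1]: P[1] ⊕ 6 = 10; E(K, 10) = 12.
C[2]: P[2] ⊕ 12 = 13; E(K, 13) = 15.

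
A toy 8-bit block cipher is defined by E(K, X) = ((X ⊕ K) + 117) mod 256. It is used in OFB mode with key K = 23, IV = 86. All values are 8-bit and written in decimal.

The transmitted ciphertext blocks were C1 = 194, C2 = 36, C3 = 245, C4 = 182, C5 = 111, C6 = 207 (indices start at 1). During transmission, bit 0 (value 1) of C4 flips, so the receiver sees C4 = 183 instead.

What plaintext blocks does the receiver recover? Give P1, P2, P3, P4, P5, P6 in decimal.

OFB decryption: S_i = E(K, S_{i−1}) with S_{0} = IV; P_i = C_i ⊕ S_i.
Only C4 changed, to 183. In OFB, a change in C_i flips the same bit in P_i only; the keystream is unaffected. Decrypting the received ciphertext:
P1: S = E(K, 86) = 182; 194 ⊕ 182 = 116.
P2: S = E(K, 182) = 22; 36 ⊕ 22 = 50.
P3: S = E(K, 22) = 118; 245 ⊕ 118 = 131.
P4: S = E(K, 118) = 214; 183 ⊕ 214 = 97.
P5: S = E(K, 214) = 54; 111 ⊕ 54 = 89.
P6: S = E(K, 54) = 150; 207 ⊕ 150 = 89.
Blocks that differ from the original plaintext: P4.

P1 = 116, P2 = 50, P3 = 131, P4 = 97, P5 = 89, P6 = 89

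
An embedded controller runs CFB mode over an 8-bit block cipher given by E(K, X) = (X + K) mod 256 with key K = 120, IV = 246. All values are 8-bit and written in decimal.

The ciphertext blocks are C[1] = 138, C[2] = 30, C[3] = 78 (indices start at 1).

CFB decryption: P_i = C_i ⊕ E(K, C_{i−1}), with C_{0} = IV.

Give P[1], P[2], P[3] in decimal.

P[1] = 228, P[2] = 28, P[3] = 216

P[1]: E(K, 246) = 110; 138 ⊕ 110 = 228.
P[2]: E(K, 138) = 2; 30 ⊕ 2 = 28.
P[3]: E(K, 30) = 150; 78 ⊕ 150 = 216.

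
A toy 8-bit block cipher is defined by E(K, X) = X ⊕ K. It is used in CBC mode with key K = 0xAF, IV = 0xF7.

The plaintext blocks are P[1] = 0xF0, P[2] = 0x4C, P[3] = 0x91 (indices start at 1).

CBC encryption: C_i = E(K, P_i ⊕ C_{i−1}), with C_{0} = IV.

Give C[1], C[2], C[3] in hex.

C[1]: P[1] ⊕ 0xF7 = 0x07; E(K, 0x07) = 0xA8.
C[2]: P[2] ⊕ 0xA8 = 0xE4; E(K, 0xE4) = 0x4B.
C[3]: P[3] ⊕ 0x4B = 0xDA; E(K, 0xDA) = 0x75.

C[1] = 0xA8, C[2] = 0x4B, C[3] = 0x75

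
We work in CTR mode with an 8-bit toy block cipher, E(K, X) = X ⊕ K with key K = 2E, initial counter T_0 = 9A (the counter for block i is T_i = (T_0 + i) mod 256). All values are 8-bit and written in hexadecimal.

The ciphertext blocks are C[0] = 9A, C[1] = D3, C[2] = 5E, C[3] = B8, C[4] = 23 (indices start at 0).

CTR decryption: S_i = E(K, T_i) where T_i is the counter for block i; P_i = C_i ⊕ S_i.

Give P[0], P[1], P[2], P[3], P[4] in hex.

P[0] = 2E, P[1] = 66, P[2] = EC, P[3] = 0B, P[4] = 93

P[0]: T = 9A, S = E(K, T) = B4; 9A ⊕ B4 = 2E.
P[1]: T = 9B, S = E(K, T) = B5; D3 ⊕ B5 = 66.
P[2]: T = 9C, S = E(K, T) = B2; 5E ⊕ B2 = EC.
P[3]: T = 9D, S = E(K, T) = B3; B8 ⊕ B3 = 0B.
P[4]: T = 9E, S = E(K, T) = B0; 23 ⊕ B0 = 93.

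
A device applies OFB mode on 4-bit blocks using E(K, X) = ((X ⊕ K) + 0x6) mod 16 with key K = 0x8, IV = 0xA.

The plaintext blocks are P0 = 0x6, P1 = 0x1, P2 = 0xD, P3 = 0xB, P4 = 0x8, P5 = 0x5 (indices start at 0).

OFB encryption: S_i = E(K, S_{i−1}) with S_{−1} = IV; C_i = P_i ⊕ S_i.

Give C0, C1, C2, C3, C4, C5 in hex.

C0: S = E(K, 0xA) = 0x8; 0x6 ⊕ 0x8 = 0xE.
C1: S = E(K, 0x8) = 0x6; 0x1 ⊕ 0x6 = 0x7.
C2: S = E(K, 0x6) = 0x4; 0xD ⊕ 0x4 = 0x9.
C3: S = E(K, 0x4) = 0x2; 0xB ⊕ 0x2 = 0x9.
C4: S = E(K, 0x2) = 0x0; 0x8 ⊕ 0x0 = 0x8.
C5: S = E(K, 0x0) = 0xE; 0x5 ⊕ 0xE = 0xB.

C0 = 0xE, C1 = 0x7, C2 = 0x9, C3 = 0x9, C4 = 0x8, C5 = 0xB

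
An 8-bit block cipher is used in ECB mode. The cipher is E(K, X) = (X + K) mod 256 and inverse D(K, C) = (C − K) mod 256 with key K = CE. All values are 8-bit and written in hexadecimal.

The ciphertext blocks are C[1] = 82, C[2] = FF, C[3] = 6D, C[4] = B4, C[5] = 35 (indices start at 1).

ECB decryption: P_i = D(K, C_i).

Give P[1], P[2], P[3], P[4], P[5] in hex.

P[1] = B4, P[2] = 31, P[3] = 9F, P[4] = E6, P[5] = 67

P[1]: D(K, 82) = B4.
P[2]: D(K, FF) = 31.
P[3]: D(K, 6D) = 9F.
P[4]: D(K, B4) = E6.
P[5]: D(K, 35) = 67.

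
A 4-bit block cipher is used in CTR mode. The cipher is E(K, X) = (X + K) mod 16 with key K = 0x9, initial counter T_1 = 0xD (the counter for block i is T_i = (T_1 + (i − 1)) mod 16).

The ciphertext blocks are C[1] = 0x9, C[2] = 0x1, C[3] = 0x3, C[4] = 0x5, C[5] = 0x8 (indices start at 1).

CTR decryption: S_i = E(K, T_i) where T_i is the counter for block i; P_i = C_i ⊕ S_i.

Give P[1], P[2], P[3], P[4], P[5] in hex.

P[1] = 0xF, P[2] = 0x6, P[3] = 0xB, P[4] = 0xC, P[5] = 0x2

P[1]: T = 0xD, S = E(K, T) = 0x6; 0x9 ⊕ 0x6 = 0xF.
P[2]: T = 0xE, S = E(K, T) = 0x7; 0x1 ⊕ 0x7 = 0x6.
P[3]: T = 0xF, S = E(K, T) = 0x8; 0x3 ⊕ 0x8 = 0xB.
P[4]: T = 0x0, S = E(K, T) = 0x9; 0x5 ⊕ 0x9 = 0xC.
P[5]: T = 0x1, S = E(K, T) = 0xA; 0x8 ⊕ 0xA = 0x2.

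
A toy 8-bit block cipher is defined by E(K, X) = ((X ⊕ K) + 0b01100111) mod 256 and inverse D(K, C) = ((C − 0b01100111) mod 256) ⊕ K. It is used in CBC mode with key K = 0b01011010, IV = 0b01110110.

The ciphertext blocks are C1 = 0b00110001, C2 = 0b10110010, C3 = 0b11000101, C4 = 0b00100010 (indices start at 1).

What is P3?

CBC decryption: P_i = D(K, C_i) ⊕ C_{i−1}, with C_{0} = IV.
P3: D(K, 0b11000101) = 0b00000100; 0b00000100 ⊕ 0b10110010 = 0b10110110.

P3 = 0b10110110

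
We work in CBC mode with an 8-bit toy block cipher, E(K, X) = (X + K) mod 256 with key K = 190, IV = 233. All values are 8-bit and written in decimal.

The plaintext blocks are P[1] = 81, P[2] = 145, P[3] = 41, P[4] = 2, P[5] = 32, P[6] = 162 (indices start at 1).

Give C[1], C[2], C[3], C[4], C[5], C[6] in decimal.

CBC encryption: C_i = E(K, P_i ⊕ C_{i−1}), with C_{0} = IV.
C[1]: P[1] ⊕ 233 = 184; E(K, 184) = 118.
C[2]: P[2] ⊕ 118 = 231; E(K, 231) = 165.
C[3]: P[3] ⊕ 165 = 140; E(K, 140) = 74.
C[4]: P[4] ⊕ 74 = 72; E(K, 72) = 6.
C[5]: P[5] ⊕ 6 = 38; E(K, 38) = 228.
C[6]: P[6] ⊕ 228 = 70; E(K, 70) = 4.

C[1] = 118, C[2] = 165, C[3] = 74, C[4] = 6, C[5] = 228, C[6] = 4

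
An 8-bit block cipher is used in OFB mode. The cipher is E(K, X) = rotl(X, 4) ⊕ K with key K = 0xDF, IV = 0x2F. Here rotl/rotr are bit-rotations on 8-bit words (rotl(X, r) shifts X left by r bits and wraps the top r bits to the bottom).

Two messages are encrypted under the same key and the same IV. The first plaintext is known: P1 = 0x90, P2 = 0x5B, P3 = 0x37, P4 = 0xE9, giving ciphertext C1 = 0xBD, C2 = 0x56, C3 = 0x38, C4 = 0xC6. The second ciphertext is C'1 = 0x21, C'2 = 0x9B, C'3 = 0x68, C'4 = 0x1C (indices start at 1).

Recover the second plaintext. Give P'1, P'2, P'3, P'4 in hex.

In OFB with a reused IV, both messages share the same keystream S_i, so C_i ⊕ C'_i = P_i ⊕ P'_i and thus P'_i = P_i ⊕ C_i ⊕ C'_i.
P'1: 0x90 ⊕ 0xBD ⊕ 0x21 = 0x0C.
P'2: 0x5B ⊕ 0x56 ⊕ 0x9B = 0x96.
P'3: 0x37 ⊕ 0x38 ⊕ 0x68 = 0x67.
P'4: 0xE9 ⊕ 0xC6 ⊕ 0x1C = 0x33.

P'1 = 0x0C, P'2 = 0x96, P'3 = 0x67, P'4 = 0x33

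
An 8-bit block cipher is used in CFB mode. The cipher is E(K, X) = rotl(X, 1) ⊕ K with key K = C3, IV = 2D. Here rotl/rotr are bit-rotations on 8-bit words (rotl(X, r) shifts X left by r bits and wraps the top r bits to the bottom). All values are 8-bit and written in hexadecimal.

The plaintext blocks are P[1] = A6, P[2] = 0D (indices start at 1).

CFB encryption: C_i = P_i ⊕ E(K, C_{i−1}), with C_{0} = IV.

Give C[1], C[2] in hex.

C[1] = 3F, C[2] = B0

C[1]: E(K, 2D) = 99; A6 ⊕ 99 = 3F.
C[2]: E(K, 3F) = BD; 0D ⊕ BD = B0.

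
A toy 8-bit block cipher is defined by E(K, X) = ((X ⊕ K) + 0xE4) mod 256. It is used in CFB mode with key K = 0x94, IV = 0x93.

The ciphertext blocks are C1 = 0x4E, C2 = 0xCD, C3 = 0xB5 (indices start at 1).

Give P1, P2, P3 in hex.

P1 = 0xA5, P2 = 0x73, P3 = 0x88

CFB decryption: P_i = C_i ⊕ E(K, C_{i−1}), with C_{0} = IV.
P1: E(K, 0x93) = 0xEB; 0x4E ⊕ 0xEB = 0xA5.
P2: E(K, 0x4E) = 0xBE; 0xCD ⊕ 0xBE = 0x73.
P3: E(K, 0xCD) = 0x3D; 0xB5 ⊕ 0x3D = 0x88.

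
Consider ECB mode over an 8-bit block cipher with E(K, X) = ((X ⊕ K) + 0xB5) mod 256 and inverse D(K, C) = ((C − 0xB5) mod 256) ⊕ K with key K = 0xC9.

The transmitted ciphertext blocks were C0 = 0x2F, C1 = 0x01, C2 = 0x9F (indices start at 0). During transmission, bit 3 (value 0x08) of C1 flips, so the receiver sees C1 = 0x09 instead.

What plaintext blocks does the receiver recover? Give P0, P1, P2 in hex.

ECB decryption: P_i = D(K, C_i).
Only C1 changed, to 0x09. In ECB, a change in C_i affects only P_i. Decrypting the received ciphertext:
P0: D(K, 0x2F) = 0xB3.
P1: D(K, 0x09) = 0x9D.
P2: D(K, 0x9F) = 0x23.
Blocks that differ from the original plaintext: P1.

P0 = 0xB3, P1 = 0x9D, P2 = 0x23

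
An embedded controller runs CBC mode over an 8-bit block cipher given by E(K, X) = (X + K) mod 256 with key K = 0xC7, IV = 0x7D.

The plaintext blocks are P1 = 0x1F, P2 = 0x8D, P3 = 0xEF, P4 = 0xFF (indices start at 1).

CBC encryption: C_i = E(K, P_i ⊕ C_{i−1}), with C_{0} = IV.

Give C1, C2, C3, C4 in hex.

C1 = 0x29, C2 = 0x6B, C3 = 0x4B, C4 = 0x7B

C1: P1 ⊕ 0x7D = 0x62; E(K, 0x62) = 0x29.
C2: P2 ⊕ 0x29 = 0xA4; E(K, 0xA4) = 0x6B.
C3: P3 ⊕ 0x6B = 0x84; E(K, 0x84) = 0x4B.
C4: P4 ⊕ 0x4B = 0xB4; E(K, 0xB4) = 0x7B.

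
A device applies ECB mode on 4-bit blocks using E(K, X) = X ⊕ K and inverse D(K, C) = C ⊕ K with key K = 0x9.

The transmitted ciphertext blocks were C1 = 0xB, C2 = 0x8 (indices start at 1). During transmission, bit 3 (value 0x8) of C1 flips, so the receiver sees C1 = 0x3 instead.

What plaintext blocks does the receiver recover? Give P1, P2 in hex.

ECB decryption: P_i = D(K, C_i).
Only C1 changed, to 0x3. In ECB, a change in C_i affects only P_i. Decrypting the received ciphertext:
P1: D(K, 0x3) = 0xA.
P2: D(K, 0x8) = 0x1.
Blocks that differ from the original plaintext: P1.

P1 = 0xA, P2 = 0x1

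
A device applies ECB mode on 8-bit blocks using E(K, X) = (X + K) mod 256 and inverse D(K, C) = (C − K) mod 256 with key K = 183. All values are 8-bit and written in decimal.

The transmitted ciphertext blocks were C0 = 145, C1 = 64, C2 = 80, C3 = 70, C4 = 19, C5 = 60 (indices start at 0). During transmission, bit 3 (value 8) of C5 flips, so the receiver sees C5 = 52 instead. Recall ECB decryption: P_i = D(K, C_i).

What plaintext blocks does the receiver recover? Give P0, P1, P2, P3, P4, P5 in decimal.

P0 = 218, P1 = 137, P2 = 153, P3 = 143, P4 = 92, P5 = 125

Only C5 changed, to 52. In ECB, a change in C_i affects only P_i. Decrypting the received ciphertext:
P0: D(K, 145) = 218.
P1: D(K, 64) = 137.
P2: D(K, 80) = 153.
P3: D(K, 70) = 143.
P4: D(K, 19) = 92.
P5: D(K, 52) = 125.
Blocks that differ from the original plaintext: P5.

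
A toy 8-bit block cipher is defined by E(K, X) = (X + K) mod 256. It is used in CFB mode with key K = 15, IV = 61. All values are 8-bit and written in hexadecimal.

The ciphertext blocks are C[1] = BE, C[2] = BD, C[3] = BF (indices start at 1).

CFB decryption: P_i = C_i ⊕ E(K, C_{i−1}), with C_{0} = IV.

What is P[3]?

P[3]: E(K, BD) = D2; BF ⊕ D2 = 6D.

P[3] = 6D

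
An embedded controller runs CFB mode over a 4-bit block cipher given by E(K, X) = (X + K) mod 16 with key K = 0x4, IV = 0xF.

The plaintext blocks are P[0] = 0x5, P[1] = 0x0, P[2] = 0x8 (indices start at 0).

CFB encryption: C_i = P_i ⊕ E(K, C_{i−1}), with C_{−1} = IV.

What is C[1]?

C[1] = 0xA

C[0]: E(K, 0xF) = 0x3; 0x5 ⊕ 0x3 = 0x6.
C[1]: E(K, 0x6) = 0xA; 0x0 ⊕ 0xA = 0xA.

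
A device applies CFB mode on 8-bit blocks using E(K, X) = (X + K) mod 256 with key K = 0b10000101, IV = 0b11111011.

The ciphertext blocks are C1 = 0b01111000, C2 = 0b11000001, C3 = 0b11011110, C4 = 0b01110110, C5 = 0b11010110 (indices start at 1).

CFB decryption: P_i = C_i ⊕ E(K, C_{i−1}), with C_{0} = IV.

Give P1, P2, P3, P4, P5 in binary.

P1: E(K, 0b11111011) = 0b10000000; 0b01111000 ⊕ 0b10000000 = 0b11111000.
P2: E(K, 0b01111000) = 0b11111101; 0b11000001 ⊕ 0b11111101 = 0b00111100.
P3: E(K, 0b11000001) = 0b01000110; 0b11011110 ⊕ 0b01000110 = 0b10011000.
P4: E(K, 0b11011110) = 0b01100011; 0b01110110 ⊕ 0b01100011 = 0b00010101.
P5: E(K, 0b01110110) = 0b11111011; 0b11010110 ⊕ 0b11111011 = 0b00101101.

P1 = 0b11111000, P2 = 0b00111100, P3 = 0b10011000, P4 = 0b00010101, P5 = 0b00101101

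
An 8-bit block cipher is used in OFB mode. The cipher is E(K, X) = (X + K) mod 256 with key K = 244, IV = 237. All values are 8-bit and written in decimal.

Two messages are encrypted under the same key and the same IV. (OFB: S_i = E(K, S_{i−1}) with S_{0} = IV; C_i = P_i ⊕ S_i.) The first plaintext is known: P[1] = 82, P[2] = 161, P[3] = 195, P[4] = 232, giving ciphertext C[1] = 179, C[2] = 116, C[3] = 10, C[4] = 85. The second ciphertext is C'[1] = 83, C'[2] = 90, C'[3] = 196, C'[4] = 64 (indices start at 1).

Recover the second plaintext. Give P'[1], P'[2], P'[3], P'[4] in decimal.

P'[1] = 178, P'[2] = 143, P'[3] = 13, P'[4] = 253

In OFB with a reused IV, both messages share the same keystream S_i, so C_i ⊕ C'_i = P_i ⊕ P'_i and thus P'_i = P_i ⊕ C_i ⊕ C'_i.
P'[1]: 82 ⊕ 179 ⊕ 83 = 178.
P'[2]: 161 ⊕ 116 ⊕ 90 = 143.
P'[3]: 195 ⊕ 10 ⊕ 196 = 13.
P'[4]: 232 ⊕ 85 ⊕ 64 = 253.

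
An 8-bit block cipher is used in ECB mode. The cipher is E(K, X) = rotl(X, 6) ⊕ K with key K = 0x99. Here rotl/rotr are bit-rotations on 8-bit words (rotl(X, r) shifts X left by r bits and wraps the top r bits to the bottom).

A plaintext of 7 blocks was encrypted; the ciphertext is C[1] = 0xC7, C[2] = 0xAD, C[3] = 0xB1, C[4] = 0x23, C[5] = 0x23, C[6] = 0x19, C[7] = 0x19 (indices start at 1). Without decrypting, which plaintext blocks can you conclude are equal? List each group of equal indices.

ECB encrypts each block independently with the same key, so equal ciphertext blocks imply equal plaintext blocks.
C[4] = C[5] = 0x23, so P[4] = P[5].
C[6] = C[7] = 0x19, so P[6] = P[7].

P[4] = P[5]; P[6] = P[7]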